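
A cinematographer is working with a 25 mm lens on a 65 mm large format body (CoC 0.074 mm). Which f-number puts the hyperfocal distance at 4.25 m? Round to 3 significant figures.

f/2.00

Rearrange H = f²/(N·c) + f for N: N = f² / ((H − f)·c).
N = 25² / ((4250 − 25) × 0.074) = 625 / 312.6 ≈ 2.00.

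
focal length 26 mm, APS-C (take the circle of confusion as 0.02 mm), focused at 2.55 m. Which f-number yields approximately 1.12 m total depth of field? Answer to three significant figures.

f/2.81

Write h = H − f = f²/(N·c). The thin-lens limits are Dn = s·h/(h + (s−f)) and Df = s·h/(h − (s−f)), so DoF = Df − Dn = 2·s·(s−f)·h / (h² − (s−f)²).
That is a quadratic in h: DoF·h² − 2·s·(s−f)·h − DoF·(s−f)² = 0 ⇒ h = (s−f)·(s + √(s² + DoF²)) / DoF = 2524 × (2550 + √(2550² + 1120²)) / 1120 = 2524 × (2550 + 2785.12) / 1120 ≈ 12023 mm.
Then N = f²/(c·h) = 26² / (0.02 × 12023) = 676 / 240.46 ≈ 2.81.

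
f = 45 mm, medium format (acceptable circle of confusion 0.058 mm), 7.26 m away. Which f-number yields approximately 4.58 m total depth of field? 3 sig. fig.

Write h = H − f = f²/(N·c). The thin-lens limits are Dn = s·h/(h + (s−f)) and Df = s·h/(h − (s−f)), so DoF = Df − Dn = 2·s·(s−f)·h / (h² − (s−f)²).
That is a quadratic in h: DoF·h² − 2·s·(s−f)·h − DoF·(s−f)² = 0 ⇒ h = (s−f)·(s + √(s² + DoF²)) / DoF = 7215 × (7260 + √(7260² + 4580²)) / 4580 = 7215 × (7260 + 8583.94) / 4580 ≈ 24959 mm.
Then N = f²/(c·h) = 45² / (0.058 × 24959) = 2025 / 1447.6 ≈ 1.40.

f/1.40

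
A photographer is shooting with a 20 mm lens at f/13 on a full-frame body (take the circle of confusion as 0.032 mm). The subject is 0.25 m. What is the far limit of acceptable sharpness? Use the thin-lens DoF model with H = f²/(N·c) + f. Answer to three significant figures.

329 mm

Hyperfocal distance H = f²/(N·c) + f = 20²/(13 × 0.032) + 20 = 400/0.416 + 20 ≈ 981.5 mm ≈ 0.982 m.
Far limit Df = s·(H − f)/(H − s) = 250 × (981.5 − 20) / (981.5 − 250) = 250 × 961.5 / 731.5 ≈ 328.60 mm.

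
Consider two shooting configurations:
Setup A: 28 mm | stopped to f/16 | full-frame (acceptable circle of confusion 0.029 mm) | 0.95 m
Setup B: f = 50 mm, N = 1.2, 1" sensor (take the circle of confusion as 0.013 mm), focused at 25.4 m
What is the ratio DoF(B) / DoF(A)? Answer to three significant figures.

Setup A: H = 28²/(16×0.029) + 28 ≈ 1717.7 mm; DoF = Df − Dn = 2091.0 − 614.6 ≈ 1476.4 mm.
Setup B: H = 50²/(1.2×0.013) + 50 ≈ 160306.4 mm; DoF = Df − Dn = 30172.9 − 21930.9 ≈ 8242.0 mm.
Ratio = 8242.0 / 1476.4 ≈ 5.58.

5.58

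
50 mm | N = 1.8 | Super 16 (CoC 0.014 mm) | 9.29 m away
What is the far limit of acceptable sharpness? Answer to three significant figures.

10.2 m

Hyperfocal distance H = f²/(N·c) + f = 50²/(1.8 × 0.014) + 50 = 2500/0.0252 + 50 ≈ 99256.3 mm ≈ 99.26 m.
Far limit Df = s·(H − f)/(H − s) = 9290 × (99256.3 − 50) / (99256.3 − 9290) = 9290 × 99206.3 / 89966.3 ≈ 10244 mm ≈ 10.2 m.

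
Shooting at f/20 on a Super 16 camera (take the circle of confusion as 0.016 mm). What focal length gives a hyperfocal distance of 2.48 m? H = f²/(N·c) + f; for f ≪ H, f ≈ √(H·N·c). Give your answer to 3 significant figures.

From H = f²/(N·c) + f, with f ≪ H: f ≈ √(H·N·c) = √(2480 × 20 × 0.016) = √793.60 ≈ 28.17 mm.
Exact: f² + N·c·f − N·c·H = 0 ⇒ f = (−N·c + √((N·c)² + 4·N·c·H))/2 = (−0.32 + √3174.5)/2 ≈ 28.011 mm ≈ 28.0 mm.

28.0 mm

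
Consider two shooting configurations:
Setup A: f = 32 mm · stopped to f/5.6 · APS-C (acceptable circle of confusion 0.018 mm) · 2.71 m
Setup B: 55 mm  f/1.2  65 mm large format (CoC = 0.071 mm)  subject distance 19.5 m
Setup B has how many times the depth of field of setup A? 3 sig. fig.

19.9

Setup A: H = 32²/(5.6×0.018) + 32 ≈ 10190.7 mm; DoF = Df − Dn = 3680.1 − 2144.6 ≈ 1535.5 mm.
Setup B: H = 55²/(1.2×0.071) + 55 ≈ 35559.7 mm; DoF = Df − Dn = 43111 − 12600 ≈ 30511 mm.
Ratio = 30511 / 1535.5 ≈ 19.9.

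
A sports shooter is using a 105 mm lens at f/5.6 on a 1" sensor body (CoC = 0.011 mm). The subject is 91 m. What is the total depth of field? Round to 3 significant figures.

Hyperfocal distance H = f²/(N·c) + f = 105²/(5.6 × 0.011) + 105 = 11025/0.0616 + 105 ≈ 179082.3 mm ≈ 179.1 m.
Near limit Dn = s·(H − f)/(H + s − 2f) = 91000 × (179082.3 − 105) / (179082.3 + 91000 − 2 × 105) = 91000 × 178977.3 / 269872.3 ≈ 60351 mm.
Far limit Df = s·(H − f)/(H − s) = 91000 × (179082.3 − 105) / (179082.3 − 91000) = 91000 × 178977.3 / 88082.3 ≈ 184906 mm.
Depth of field = Df − Dn = 184906 − 60351 ≈ 124555 mm ≈ 125 m.

125 m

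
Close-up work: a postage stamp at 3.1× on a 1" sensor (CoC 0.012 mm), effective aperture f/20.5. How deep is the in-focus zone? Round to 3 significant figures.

At magnification m, DoF ≈ 2·N_eff·c/m² = 2 × 20.5 × 0.012 / 3.1² = 0.492 / 9.61 ≈ 0.0512 mm.

0.0512 mm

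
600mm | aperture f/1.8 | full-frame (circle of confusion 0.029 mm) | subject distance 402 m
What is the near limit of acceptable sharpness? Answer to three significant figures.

380 m

Hyperfocal distance H = f²/(N·c) + f = 600²/(1.8 × 0.029) + 600 = 360000/0.0522 + 600 ≈ 6897151.7 mm ≈ 6897 m.
Near limit Dn = s·(H − f)/(H + s − 2f) = 402000 × (6897151.7 − 600) / (6897151.7 + 402000 − 2 × 600) = 402000 × 6896551.7 / 7297951.7 ≈ 379889 mm ≈ 380 m.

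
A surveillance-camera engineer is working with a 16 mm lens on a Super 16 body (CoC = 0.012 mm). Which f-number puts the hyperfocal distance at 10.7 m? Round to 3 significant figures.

Rearrange H = f²/(N·c) + f for N: N = f² / ((H − f)·c).
N = 16² / ((10700 − 16) × 0.012) = 256 / 128.2 ≈ 2.00.

f/2.00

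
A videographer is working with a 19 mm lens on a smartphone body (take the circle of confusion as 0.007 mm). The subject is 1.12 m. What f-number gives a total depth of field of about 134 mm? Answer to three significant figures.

Write h = H − f = f²/(N·c). The thin-lens limits are Dn = s·h/(h + (s−f)) and Df = s·h/(h − (s−f)), so DoF = Df − Dn = 2·s·(s−f)·h / (h² − (s−f)²).
That is a quadratic in h: DoF·h² − 2·s·(s−f)·h − DoF·(s−f)² = 0 ⇒ h = (s−f)·(s + √(s² + DoF²)) / DoF = 1101 × (1120 + √(1120² + 134²)) / 134 = 1101 × (1120 + 1127.99) / 134 ≈ 18470 mm.
Then N = f²/(c·h) = 19² / (0.007 × 18470) = 361 / 129.29 ≈ 2.79.

f/2.79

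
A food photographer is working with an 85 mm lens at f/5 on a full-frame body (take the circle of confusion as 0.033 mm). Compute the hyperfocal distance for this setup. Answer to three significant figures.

Hyperfocal distance H = f²/(N·c) + f = 85²/(5 × 0.033) + 85 = 7225/0.165 + 85 ≈ 43872.9 mm ≈ 43.9 m.

43.9 m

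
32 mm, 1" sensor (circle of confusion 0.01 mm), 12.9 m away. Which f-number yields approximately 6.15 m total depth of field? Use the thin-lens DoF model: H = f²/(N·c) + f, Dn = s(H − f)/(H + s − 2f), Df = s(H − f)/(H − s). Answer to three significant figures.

f/1.80

Write h = H − f = f²/(N·c). The thin-lens limits are Dn = s·h/(h + (s−f)) and Df = s·h/(h − (s−f)), so DoF = Df − Dn = 2·s·(s−f)·h / (h² − (s−f)²).
That is a quadratic in h: DoF·h² − 2·s·(s−f)·h − DoF·(s−f)² = 0 ⇒ h = (s−f)·(s + √(s² + DoF²)) / DoF = 12868 × (12900 + √(12900² + 6150²)) / 6150 = 12868 × (12900 + 14291.0) / 6150 ≈ 56893 mm.
Then N = f²/(c·h) = 32² / (0.01 × 56893) = 1024 / 568.93 ≈ 1.80.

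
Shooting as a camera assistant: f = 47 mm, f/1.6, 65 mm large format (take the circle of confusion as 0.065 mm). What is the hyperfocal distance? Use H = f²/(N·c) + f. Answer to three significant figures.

21.3 m

Hyperfocal distance H = f²/(N·c) + f = 47²/(1.6 × 0.065) + 47 = 2209/0.104 + 47 ≈ 21287.4 mm ≈ 21.3 m.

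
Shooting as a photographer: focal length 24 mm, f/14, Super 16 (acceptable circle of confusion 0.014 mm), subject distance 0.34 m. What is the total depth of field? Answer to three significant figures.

74.0 mm

Hyperfocal distance H = f²/(N·c) + f = 24²/(14 × 0.014) + 24 = 576/0.196 + 24 ≈ 2962.8 mm ≈ 2.963 m.
Near limit Dn = s·(H − f)/(H + s − 2f) = 340 × (2962.8 − 24) / (2962.8 + 340 − 2 × 24) = 340 × 2938.8 / 3254.8 ≈ 306.990 mm.
Far limit Df = s·(H − f)/(H − s) = 340 × (2962.8 − 24) / (2962.8 − 340) = 340 × 2938.8 / 2622.8 ≈ 380.964 mm.
Depth of field = Df − Dn = 380.964 − 306.990 ≈ 73.974 mm.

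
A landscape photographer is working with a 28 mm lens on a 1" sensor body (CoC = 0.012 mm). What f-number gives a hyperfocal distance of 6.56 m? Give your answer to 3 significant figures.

Rearrange H = f²/(N·c) + f for N: N = f² / ((H − f)·c).
N = 28² / ((6560 − 28) × 0.012) = 784 / 78.38 ≈ 10.

f/10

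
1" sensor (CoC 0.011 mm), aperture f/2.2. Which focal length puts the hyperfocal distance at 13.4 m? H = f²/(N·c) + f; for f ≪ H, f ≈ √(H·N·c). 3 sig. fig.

18.0 mm

From H = f²/(N·c) + f, with f ≪ H: f ≈ √(H·N·c) = √(13400 × 2.2 × 0.011) = √324.28 ≈ 18.01 mm.
The +f correction barely moves this — solving exactly, f² + N·c·f − N·c·H = 0 ⇒ f = (−N·c + √((N·c)² + 4·N·c·H))/2 = (−0.0242 + √1297.1)/2 ≈ 17.996 mm, so f ≈ 18.0 mm.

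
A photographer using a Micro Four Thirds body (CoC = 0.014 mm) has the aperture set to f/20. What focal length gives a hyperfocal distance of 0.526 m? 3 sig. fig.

From H = f²/(N·c) + f, with f ≪ H: f ≈ √(H·N·c) = √(526 × 20 × 0.014) = √147.28 ≈ 12.14 mm.
Exact: f² + N·c·f − N·c·H = 0 ⇒ f = (−N·c + √((N·c)² + 4·N·c·H))/2 = (−0.28 + √589.20)/2 ≈ 11.997 mm ≈ 12.0 mm.

12.0 mm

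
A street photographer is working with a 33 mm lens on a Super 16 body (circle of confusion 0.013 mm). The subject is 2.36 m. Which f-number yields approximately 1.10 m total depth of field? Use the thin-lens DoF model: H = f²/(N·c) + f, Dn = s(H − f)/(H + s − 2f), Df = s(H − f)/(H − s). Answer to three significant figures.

f/7.98

Write h = H − f = f²/(N·c). The thin-lens limits are Dn = s·h/(h + (s−f)) and Df = s·h/(h − (s−f)), so DoF = Df − Dn = 2·s·(s−f)·h / (h² − (s−f)²).
That is a quadratic in h: DoF·h² − 2·s·(s−f)·h − DoF·(s−f)² = 0 ⇒ h = (s−f)·(s + √(s² + DoF²)) / DoF = 2327 × (2360 + √(2360² + 1100²)) / 1100 = 2327 × (2360 + 2603.77) / 1100 ≈ 10501 mm.
Then N = f²/(c·h) = 33² / (0.013 × 10501) = 1089 / 136.51 ≈ 7.98.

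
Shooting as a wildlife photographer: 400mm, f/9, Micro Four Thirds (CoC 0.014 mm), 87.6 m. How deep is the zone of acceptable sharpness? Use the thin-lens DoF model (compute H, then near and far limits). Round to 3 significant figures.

12.1 m

Hyperfocal distance H = f²/(N·c) + f = 400²/(9 × 0.014) + 400 = 160000/0.126 + 400 ≈ 1270241.3 mm ≈ 1270 m.
Near limit Dn = s·(H − f)/(H + s − 2f) = 87600 × (1270241.3 − 400) / (1270241.3 + 87600 − 2 × 400) = 87600 × 1269841.3 / 1357041.3 ≈ 81971 mm.
Far limit Df = s·(H − f)/(H − s) = 87600 × (1270241.3 − 400) / (1270241.3 − 87600) = 87600 × 1269841.3 / 1182641.3 ≈ 94059 mm.
Depth of field = Df − Dn = 94059 − 81971 ≈ 12088 mm ≈ 12.1 m.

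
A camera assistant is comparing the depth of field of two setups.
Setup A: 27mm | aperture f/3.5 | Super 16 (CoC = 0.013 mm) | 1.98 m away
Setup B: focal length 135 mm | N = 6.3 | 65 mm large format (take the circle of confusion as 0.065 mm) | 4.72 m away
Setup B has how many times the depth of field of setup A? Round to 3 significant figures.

Setup A: H = 27²/(3.5×0.013) + 27 ≈ 16049.0 mm; DoF = Df − Dn = 2254.86 − 1764.87 ≈ 489.99 mm.
Setup B: H = 135²/(6.3×0.065) + 135 ≈ 44640.5 mm; DoF = Df − Dn = 5262.11 − 4279.16 ≈ 982.95 mm.
Ratio = 982.95 / 489.99 ≈ 2.01.

2.01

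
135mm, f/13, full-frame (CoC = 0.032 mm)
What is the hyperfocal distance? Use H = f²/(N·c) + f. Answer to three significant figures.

Hyperfocal distance H = f²/(N·c) + f = 135²/(13 × 0.032) + 135 = 18225/0.416 + 135 ≈ 43945.1 mm ≈ 43.9 m.

43.9 m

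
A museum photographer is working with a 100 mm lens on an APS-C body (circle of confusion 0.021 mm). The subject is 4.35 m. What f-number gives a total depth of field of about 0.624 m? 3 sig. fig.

Write h = H − f = f²/(N·c). The thin-lens limits are Dn = s·h/(h + (s−f)) and Df = s·h/(h − (s−f)), so DoF = Df − Dn = 2·s·(s−f)·h / (h² − (s−f)²).
That is a quadratic in h: DoF·h² − 2·s·(s−f)·h − DoF·(s−f)² = 0 ⇒ h = (s−f)·(s + √(s² + DoF²)) / DoF = 4250 × (4350 + √(4350² + 624²)) / 624 = 4250 × (4350 + 4394.53) / 624 ≈ 59558 mm.
Then N = f²/(c·h) = 100² / (0.021 × 59558) = 10000 / 1250.7 ≈ 8.

f/8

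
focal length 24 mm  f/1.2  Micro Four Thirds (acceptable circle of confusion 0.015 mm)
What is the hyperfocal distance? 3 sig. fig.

32.0 m

Hyperfocal distance H = f²/(N·c) + f = 24²/(1.2 × 0.015) + 24 = 576/0.018 + 24 ≈ 32024.0 mm ≈ 32.0 m.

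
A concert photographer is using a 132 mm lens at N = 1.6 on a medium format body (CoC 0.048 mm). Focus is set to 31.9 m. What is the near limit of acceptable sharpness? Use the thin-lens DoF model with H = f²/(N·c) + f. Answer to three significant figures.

Hyperfocal distance H = f²/(N·c) + f = 132²/(1.6 × 0.048) + 132 = 17424/0.0768 + 132 ≈ 227007.0 mm ≈ 227.0 m.
Near limit Dn = s·(H − f)/(H + s − 2f) = 31900 × (227007.0 − 132) / (227007.0 + 31900 − 2 × 132) = 31900 × 226875.0 / 258643.0 ≈ 27982 mm ≈ 28.0 m.

28.0 m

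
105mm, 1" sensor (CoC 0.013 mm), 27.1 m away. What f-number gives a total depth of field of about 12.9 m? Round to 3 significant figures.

Write h = H − f = f²/(N·c). The thin-lens limits are Dn = s·h/(h + (s−f)) and Df = s·h/(h − (s−f)), so DoF = Df − Dn = 2·s·(s−f)·h / (h² − (s−f)²).
That is a quadratic in h: DoF·h² − 2·s·(s−f)·h − DoF·(s−f)² = 0 ⇒ h = (s−f)·(s + √(s² + DoF²)) / DoF = 26995 × (27100 + √(27100² + 12900²)) / 12900 = 26995 × (27100 + 30013.7) / 12900 ≈ 119518 mm.
Then N = f²/(c·h) = 105² / (0.013 × 119518) = 11025 / 1553.7 ≈ 7.10.

f/7.10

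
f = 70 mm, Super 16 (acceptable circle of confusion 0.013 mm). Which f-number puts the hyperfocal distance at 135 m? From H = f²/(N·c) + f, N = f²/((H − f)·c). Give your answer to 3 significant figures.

f/2.79

Rearrange H = f²/(N·c) + f for N: N = f² / ((H − f)·c).
N = 70² / ((135000 − 70) × 0.013) = 4900 / 1754 ≈ 2.79.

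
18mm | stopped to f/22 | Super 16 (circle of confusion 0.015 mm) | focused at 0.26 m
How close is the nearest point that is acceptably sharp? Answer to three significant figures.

Hyperfocal distance H = f²/(N·c) + f = 18²/(22 × 0.015) + 18 = 324/0.33 + 18 ≈ 999.8 mm ≈ 1.000 m.
Near limit Dn = s·(H − f)/(H + s − 2f) = 260 × (999.8 − 18) / (999.8 + 260 − 2 × 18) = 260 × 981.8 / 1223.8 ≈ 208.59 mm.

209 mm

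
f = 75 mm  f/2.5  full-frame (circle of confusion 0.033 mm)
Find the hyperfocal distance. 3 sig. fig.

68.3 m

Hyperfocal distance H = f²/(N·c) + f = 75²/(2.5 × 0.033) + 75 = 5625/0.0825 + 75 ≈ 68256.8 mm ≈ 68.3 m.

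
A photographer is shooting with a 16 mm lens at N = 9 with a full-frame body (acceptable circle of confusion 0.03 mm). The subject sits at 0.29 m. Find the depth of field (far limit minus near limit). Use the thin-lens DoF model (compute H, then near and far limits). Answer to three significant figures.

183 mm

Hyperfocal distance H = f²/(N·c) + f = 16²/(9 × 0.03) + 16 = 256/0.27 + 16 ≈ 964.1 mm ≈ 0.964 m.
Near limit Dn = s·(H − f)/(H + s − 2f) = 290 × (964.1 − 16) / (964.1 + 290 − 2 × 16) = 290 × 948.1 / 1222.1 ≈ 224.98 mm.
Far limit Df = s·(H − f)/(H − s) = 290 × (964.1 − 16) / (964.1 − 290) = 290 × 948.1 / 674.1 ≈ 407.87 mm.
Depth of field = Df − Dn = 407.87 − 224.98 ≈ 182.89 mm.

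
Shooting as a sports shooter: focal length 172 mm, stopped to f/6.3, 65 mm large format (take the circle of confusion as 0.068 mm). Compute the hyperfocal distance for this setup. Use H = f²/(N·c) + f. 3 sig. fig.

Hyperfocal distance H = f²/(N·c) + f = 172²/(6.3 × 0.068) + 172 = 29584/0.4284 + 172 ≈ 69229.0 mm ≈ 69.2 m.

69.2 m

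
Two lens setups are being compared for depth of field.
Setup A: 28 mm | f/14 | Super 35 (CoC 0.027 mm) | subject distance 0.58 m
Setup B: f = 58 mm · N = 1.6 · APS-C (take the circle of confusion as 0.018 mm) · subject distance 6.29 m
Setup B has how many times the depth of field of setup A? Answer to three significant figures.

Setup A: H = 28²/(14×0.027) + 28 ≈ 2102.1 mm; DoF = Df − Dn = 790.34 − 458.08 ≈ 332.26 mm.
Setup B: H = 58²/(1.6×0.018) + 58 ≈ 116863.6 mm; DoF = Df − Dn = 6644.51 − 5971.40 ≈ 673.11 mm.
Ratio = 673.11 / 332.26 ≈ 2.03.

2.03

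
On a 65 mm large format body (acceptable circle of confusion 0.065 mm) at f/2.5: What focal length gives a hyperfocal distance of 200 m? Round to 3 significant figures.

From H = f²/(N·c) + f, with f ≪ H: f ≈ √(H·N·c) = √(200000 × 2.5 × 0.065) = √32500 ≈ 180.3 mm.
The +f correction barely moves this — solving exactly, f² + N·c·f − N·c·H = 0 ⇒ f = (−N·c + √((N·c)² + 4·N·c·H))/2 = (−0.1625 + √130000)/2 ≈ 180.20 mm, so f ≈ 180 mm.

180 mm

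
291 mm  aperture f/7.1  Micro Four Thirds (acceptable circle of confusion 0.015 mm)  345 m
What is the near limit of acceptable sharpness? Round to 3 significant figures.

241 m

Hyperfocal distance H = f²/(N·c) + f = 291²/(7.1 × 0.015) + 291 = 84681/0.1065 + 291 ≈ 795417.8 mm ≈ 795.4 m.
Near limit Dn = s·(H − f)/(H + s − 2f) = 345000 × (795417.8 − 291) / (795417.8 + 345000 − 2 × 291) = 345000 × 795126.8 / 1139835.8 ≈ 240665 mm ≈ 241 m.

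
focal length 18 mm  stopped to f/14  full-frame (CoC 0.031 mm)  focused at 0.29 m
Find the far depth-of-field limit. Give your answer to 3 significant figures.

456 mm

Hyperfocal distance H = f²/(N·c) + f = 18²/(14 × 0.031) + 18 = 324/0.434 + 18 ≈ 764.5 mm ≈ 0.765 m.
Far limit Df = s·(H − f)/(H − s) = 290 × (764.5 − 18) / (764.5 − 290) = 290 × 746.5 / 474.5 ≈ 456.22 mm.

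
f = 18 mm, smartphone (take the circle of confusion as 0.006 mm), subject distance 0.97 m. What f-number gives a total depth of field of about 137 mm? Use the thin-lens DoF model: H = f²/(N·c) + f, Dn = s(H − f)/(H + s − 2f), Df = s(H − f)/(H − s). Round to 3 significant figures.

f/3.99

Write h = H − f = f²/(N·c). The thin-lens limits are Dn = s·h/(h + (s−f)) and Df = s·h/(h − (s−f)), so DoF = Df − Dn = 2·s·(s−f)·h / (h² − (s−f)²).
That is a quadratic in h: DoF·h² − 2·s·(s−f)·h − DoF·(s−f)² = 0 ⇒ h = (s−f)·(s + √(s² + DoF²)) / DoF = 952 × (970 + √(970² + 137²)) / 137 = 952 × (970 + 979.627) / 137 ≈ 13548 mm.
Then N = f²/(c·h) = 18² / (0.006 × 13548) = 324 / 81.287 ≈ 3.99.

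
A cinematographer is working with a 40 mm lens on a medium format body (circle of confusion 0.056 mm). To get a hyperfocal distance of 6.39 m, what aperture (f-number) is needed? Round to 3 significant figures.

Rearrange H = f²/(N·c) + f for N: N = f² / ((H − f)·c).
N = 40² / ((6390 − 40) × 0.056) = 1600 / 355.6 ≈ 4.50.

f/4.50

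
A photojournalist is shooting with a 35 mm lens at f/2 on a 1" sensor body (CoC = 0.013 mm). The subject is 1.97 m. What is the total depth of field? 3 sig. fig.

Hyperfocal distance H = f²/(N·c) + f = 35²/(2 × 0.013) + 35 = 1225/0.026 + 35 ≈ 47150.4 mm ≈ 47.15 m.
Near limit Dn = s·(H − f)/(H + s − 2f) = 1970 × (47150.4 − 35) / (47150.4 + 1970 − 2 × 35) = 1970 × 47115.4 / 49050.4 ≈ 1892.29 mm.
Far limit Df = s·(H − f)/(H − s) = 1970 × (47150.4 − 35) / (47150.4 − 1970) = 1970 × 47115.4 / 45180.4 ≈ 2054.37 mm.
Depth of field = Df − Dn = 2054.37 − 1892.29 ≈ 162.08 mm.

162 mm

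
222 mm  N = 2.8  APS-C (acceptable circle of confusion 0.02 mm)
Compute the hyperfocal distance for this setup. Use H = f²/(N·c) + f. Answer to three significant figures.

880 m

Hyperfocal distance H = f²/(N·c) + f = 222²/(2.8 × 0.02) + 222 = 49284/0.056 + 222 ≈ 880293.4 mm ≈ 880 m.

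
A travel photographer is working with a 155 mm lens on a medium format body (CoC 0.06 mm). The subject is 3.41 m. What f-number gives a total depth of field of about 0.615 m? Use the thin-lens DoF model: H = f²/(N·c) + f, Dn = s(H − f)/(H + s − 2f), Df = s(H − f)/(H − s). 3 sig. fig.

Write h = H − f = f²/(N·c). The thin-lens limits are Dn = s·h/(h + (s−f)) and Df = s·h/(h − (s−f)), so DoF = Df − Dn = 2·s·(s−f)·h / (h² − (s−f)²).
That is a quadratic in h: DoF·h² − 2·s·(s−f)·h − DoF·(s−f)² = 0 ⇒ h = (s−f)·(s + √(s² + DoF²)) / DoF = 3255 × (3410 + √(3410² + 615²)) / 615 = 3255 × (3410 + 3465.01) / 615 ≈ 36387 mm.
Then N = f²/(c·h) = 155² / (0.06 × 36387) = 24025 / 2183.2 ≈ 11.

f/11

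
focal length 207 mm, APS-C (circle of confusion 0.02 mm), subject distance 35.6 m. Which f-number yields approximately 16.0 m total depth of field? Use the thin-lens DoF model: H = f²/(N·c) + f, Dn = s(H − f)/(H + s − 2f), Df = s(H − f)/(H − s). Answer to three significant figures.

Write h = H − f = f²/(N·c). The thin-lens limits are Dn = s·h/(h + (s−f)) and Df = s·h/(h − (s−f)), so DoF = Df − Dn = 2·s·(s−f)·h / (h² − (s−f)²).
That is a quadratic in h: DoF·h² − 2·s·(s−f)·h − DoF·(s−f)² = 0 ⇒ h = (s−f)·(s + √(s² + DoF²)) / DoF = 35393 × (35600 + √(35600² + 16000²)) / 16000 = 35393 × (35600 + 39030.2) / 16000 ≈ 165087 mm.
Then N = f²/(c·h) = 207² / (0.02 × 165087) = 42849 / 3301.7 ≈ 13.

f/13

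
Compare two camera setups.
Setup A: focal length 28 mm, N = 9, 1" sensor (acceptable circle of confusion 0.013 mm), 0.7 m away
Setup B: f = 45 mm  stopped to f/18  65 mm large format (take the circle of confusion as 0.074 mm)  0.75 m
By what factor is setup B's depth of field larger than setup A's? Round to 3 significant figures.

Setup A: H = 28²/(9×0.013) + 28 ≈ 6728.9 mm; DoF = Df − Dn = 778.02 − 636.20 ≈ 141.82 mm.
Setup B: H = 45²/(18×0.074) + 45 ≈ 1565.3 mm; DoF = Df − Dn = 1398.56 − 512.39 ≈ 886.17 mm.
Ratio = 886.17 / 141.82 ≈ 6.25.

6.25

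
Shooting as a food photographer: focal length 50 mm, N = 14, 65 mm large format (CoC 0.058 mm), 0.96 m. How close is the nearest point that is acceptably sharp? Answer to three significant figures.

0.741 m

Hyperfocal distance H = f²/(N·c) + f = 50²/(14 × 0.058) + 50 = 2500/0.812 + 50 ≈ 3128.8 mm ≈ 3.129 m.
Near limit Dn = s·(H − f)/(H + s − 2f) = 960 × (3128.8 − 50) / (3128.8 + 960 − 2 × 50) = 960 × 3078.8 / 3988.8 ≈ 740.99 mm ≈ 0.741 m.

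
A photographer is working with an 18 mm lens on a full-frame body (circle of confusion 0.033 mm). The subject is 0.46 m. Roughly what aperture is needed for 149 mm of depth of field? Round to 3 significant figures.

Write h = H − f = f²/(N·c). The thin-lens limits are Dn = s·h/(h + (s−f)) and Df = s·h/(h − (s−f)), so DoF = Df − Dn = 2·s·(s−f)·h / (h² − (s−f)²).
That is a quadratic in h: DoF·h² − 2·s·(s−f)·h − DoF·(s−f)² = 0 ⇒ h = (s−f)·(s + √(s² + DoF²)) / DoF = 442 × (460 + √(460² + 149²)) / 149 = 442 × (460 + 483.530) / 149 ≈ 2798.9 mm.
Then N = f²/(c·h) = 18² / (0.033 × 2798.9) = 324 / 92.365 ≈ 3.51.

f/3.51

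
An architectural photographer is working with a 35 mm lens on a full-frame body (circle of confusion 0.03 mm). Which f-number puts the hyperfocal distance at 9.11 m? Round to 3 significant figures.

f/4.50

Rearrange H = f²/(N·c) + f for N: N = f² / ((H − f)·c).
N = 35² / ((9110 − 35) × 0.03) = 1225 / 272.2 ≈ 4.50.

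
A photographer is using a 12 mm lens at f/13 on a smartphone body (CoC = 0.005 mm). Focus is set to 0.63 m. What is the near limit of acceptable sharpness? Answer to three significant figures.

Hyperfocal distance H = f²/(N·c) + f = 12²/(13 × 0.005) + 12 = 144/0.065 + 12 ≈ 2227.4 mm ≈ 2.227 m.
Near limit Dn = s·(H − f)/(H + s − 2f) = 630 × (2227.4 − 12) / (2227.4 + 630 − 2 × 12) = 630 × 2215.4 / 2833.4 ≈ 492.59 mm.

493 mm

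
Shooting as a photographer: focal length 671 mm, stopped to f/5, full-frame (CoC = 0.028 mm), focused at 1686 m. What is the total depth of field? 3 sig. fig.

2440 m

Hyperfocal distance H = f²/(N·c) + f = 671²/(5 × 0.028) + 671 = 450241/0.14 + 671 ≈ 3216678.1 mm ≈ 3217 m.
Near limit Dn = s·(H − f)/(H + s − 2f) = 1686000 × (3216678.1 − 671) / (3216678.1 + 1686000 − 2 × 671) = 1686000 × 3216007.1 / 4901336.1 ≈ 1106267 mm.
Far limit Df = s·(H − f)/(H − s) = 1686000 × (3216678.1 − 671) / (3216678.1 − 1686000) = 1686000 × 3216007.1 / 1530678.1 ≈ 3542344 mm.
Depth of field = Df − Dn = 3542344 − 1106267 ≈ 2436077 mm ≈ 2440 m.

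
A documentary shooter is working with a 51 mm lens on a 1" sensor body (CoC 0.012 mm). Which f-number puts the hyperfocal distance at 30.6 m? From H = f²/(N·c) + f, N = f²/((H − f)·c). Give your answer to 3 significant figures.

f/7.10

Rearrange H = f²/(N·c) + f for N: N = f² / ((H − f)·c).
N = 51² / ((30600 − 51) × 0.012) = 2601 / 366.6 ≈ 7.10.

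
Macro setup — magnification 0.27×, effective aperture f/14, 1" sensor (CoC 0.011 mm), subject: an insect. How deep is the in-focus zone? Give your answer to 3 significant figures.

At magnification m, DoF ≈ 2·N_eff·c/m² = 2 × 14 × 0.011 / 0.27² = 0.308 / 0.0729 ≈ 4.22 mm.

4.22 mm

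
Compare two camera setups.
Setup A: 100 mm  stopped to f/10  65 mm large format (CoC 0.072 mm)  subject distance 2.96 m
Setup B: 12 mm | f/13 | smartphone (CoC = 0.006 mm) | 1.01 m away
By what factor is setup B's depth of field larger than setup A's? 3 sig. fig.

1.21

Setup A: H = 100²/(10×0.072) + 100 ≈ 13988.9 mm; DoF = Df − Dn = 3727.6 − 2454.6 ≈ 1273.0 mm.
Setup B: H = 12²/(13×0.006) + 12 ≈ 1858.2 mm; DoF = Df − Dn = 2198.4 − 655.6 ≈ 1542.8 mm.
Ratio = 1542.8 / 1273.0 ≈ 1.21.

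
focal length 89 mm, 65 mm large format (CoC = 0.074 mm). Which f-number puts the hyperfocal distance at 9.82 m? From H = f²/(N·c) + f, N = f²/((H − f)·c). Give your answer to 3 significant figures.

f/11

Rearrange H = f²/(N·c) + f for N: N = f² / ((H − f)·c).
N = 89² / ((9820 − 89) × 0.074) = 7921 / 720.1 ≈ 11.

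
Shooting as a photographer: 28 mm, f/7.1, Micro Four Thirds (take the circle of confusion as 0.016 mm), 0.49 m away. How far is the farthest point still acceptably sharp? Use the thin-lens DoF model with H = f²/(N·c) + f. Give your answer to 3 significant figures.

0.525 m

Hyperfocal distance H = f²/(N·c) + f = 28²/(7.1 × 0.016) + 28 = 784/0.1136 + 28 ≈ 6929.4 mm ≈ 6.929 m.
Far limit Df = s·(H − f)/(H − s) = 490 × (6929.4 − 28) / (6929.4 − 490) = 490 × 6901.4 / 6439.4 ≈ 525.16 mm ≈ 0.525 m.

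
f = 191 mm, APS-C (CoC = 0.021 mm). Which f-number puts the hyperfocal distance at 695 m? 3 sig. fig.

Rearrange H = f²/(N·c) + f for N: N = f² / ((H − f)·c).
N = 191² / ((695000 − 191) × 0.021) = 36481 / 14591 ≈ 2.50.

f/2.50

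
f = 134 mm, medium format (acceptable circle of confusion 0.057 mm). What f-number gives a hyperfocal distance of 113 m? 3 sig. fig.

Rearrange H = f²/(N·c) + f for N: N = f² / ((H − f)·c).
N = 134² / ((113000 − 134) × 0.057) = 17956 / 6433 ≈ 2.79.

f/2.79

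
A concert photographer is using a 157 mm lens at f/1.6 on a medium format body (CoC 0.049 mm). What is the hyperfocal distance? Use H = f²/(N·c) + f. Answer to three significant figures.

Hyperfocal distance H = f²/(N·c) + f = 157²/(1.6 × 0.049) + 157 = 24649/0.0784 + 157 ≈ 314557.5 mm ≈ 315 m.

315 m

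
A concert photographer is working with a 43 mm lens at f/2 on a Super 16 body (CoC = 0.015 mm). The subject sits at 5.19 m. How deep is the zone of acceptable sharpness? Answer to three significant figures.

Hyperfocal distance H = f²/(N·c) + f = 43²/(2 × 0.015) + 43 = 1849/0.03 + 43 ≈ 61676.3 mm ≈ 61.68 m.
Near limit Dn = s·(H − f)/(H + s − 2f) = 5190 × (61676.3 − 43) / (61676.3 + 5190 − 2 × 43) = 5190 × 61633.3 / 66780.3 ≈ 4789.99 mm.
Far limit Df = s·(H − f)/(H − s) = 5190 × (61676.3 − 43) / (61676.3 − 5190) = 5190 × 61633.3 / 56486.3 ≈ 5662.91 mm.
Depth of field = Df − Dn = 5662.91 − 4789.99 ≈ 872.92 mm ≈ 0.873 m.

0.873 m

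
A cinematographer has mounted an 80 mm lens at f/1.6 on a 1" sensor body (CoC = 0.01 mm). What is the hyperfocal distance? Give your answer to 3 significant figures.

400 m

Hyperfocal distance H = f²/(N·c) + f = 80²/(1.6 × 0.01) + 80 = 6400/0.016 + 80 ≈ 400080.0 mm ≈ 400 m.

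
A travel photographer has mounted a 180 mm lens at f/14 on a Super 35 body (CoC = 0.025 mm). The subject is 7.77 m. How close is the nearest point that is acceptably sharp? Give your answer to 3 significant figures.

7.18 m

Hyperfocal distance H = f²/(N·c) + f = 180²/(14 × 0.025) + 180 = 32400/0.35 + 180 ≈ 92751.4 mm ≈ 92.75 m.
Near limit Dn = s·(H − f)/(H + s − 2f) = 7770 × (92751.4 − 180) / (92751.4 + 7770 − 2 × 180) = 7770 × 92571.4 / 100161.4 ≈ 7181.2 mm ≈ 7.18 m.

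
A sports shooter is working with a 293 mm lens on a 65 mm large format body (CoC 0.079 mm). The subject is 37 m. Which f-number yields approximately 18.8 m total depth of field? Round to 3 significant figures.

f/7.09

Write h = H − f = f²/(N·c). The thin-lens limits are Dn = s·h/(h + (s−f)) and Df = s·h/(h − (s−f)), so DoF = Df − Dn = 2·s·(s−f)·h / (h² − (s−f)²).
That is a quadratic in h: DoF·h² − 2·s·(s−f)·h − DoF·(s−f)² = 0 ⇒ h = (s−f)·(s + √(s² + DoF²)) / DoF = 36707 × (37000 + √(37000² + 18800²)) / 18800 = 36707 × (37000 + 41502.3) / 18800 ≈ 153276 mm.
Then N = f²/(c·h) = 293² / (0.079 × 153276) = 85849 / 12109 ≈ 7.09.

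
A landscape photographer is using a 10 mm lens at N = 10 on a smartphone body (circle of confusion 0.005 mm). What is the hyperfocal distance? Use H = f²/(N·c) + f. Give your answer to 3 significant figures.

Hyperfocal distance H = f²/(N·c) + f = 10²/(10 × 0.005) + 10 = 100/0.05 + 10 ≈ 2010.0 mm ≈ 2.01 m.

2.01 m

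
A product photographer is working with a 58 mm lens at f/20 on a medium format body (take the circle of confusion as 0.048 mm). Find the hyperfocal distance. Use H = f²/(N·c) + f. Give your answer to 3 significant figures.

3.56 m

Hyperfocal distance H = f²/(N·c) + f = 58²/(20 × 0.048) + 58 = 3364/0.96 + 58 ≈ 3562.2 mm ≈ 3.56 m.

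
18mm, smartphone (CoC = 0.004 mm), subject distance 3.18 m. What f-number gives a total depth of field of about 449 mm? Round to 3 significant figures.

Write h = H − f = f²/(N·c). The thin-lens limits are Dn = s·h/(h + (s−f)) and Df = s·h/(h − (s−f)), so DoF = Df − Dn = 2·s·(s−f)·h / (h² − (s−f)²).
That is a quadratic in h: DoF·h² − 2·s·(s−f)·h − DoF·(s−f)² = 0 ⇒ h = (s−f)·(s + √(s² + DoF²)) / DoF = 3162 × (3180 + √(3180² + 449²)) / 449 = 3162 × (3180 + 3211.54) / 449 ≈ 45011 mm.
Then N = f²/(c·h) = 18² / (0.004 × 45011) = 324 / 180.05 ≈ 1.80.

f/1.80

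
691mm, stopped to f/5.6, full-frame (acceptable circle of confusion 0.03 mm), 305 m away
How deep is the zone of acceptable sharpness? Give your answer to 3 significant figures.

66.1 m

Hyperfocal distance H = f²/(N·c) + f = 691²/(5.6 × 0.03) + 691 = 477481/0.168 + 691 ≈ 2842839.8 mm ≈ 2843 m.
Near limit Dn = s·(H − f)/(H + s − 2f) = 305000 × (2842839.8 − 691) / (2842839.8 + 305000 − 2 × 691) = 305000 × 2842148.8 / 3146457.8 ≈ 275502 mm.
Far limit Df = s·(H − f)/(H − s) = 305000 × (2842839.8 − 691) / (2842839.8 − 305000) = 305000 × 2842148.8 / 2537839.8 ≈ 341572 mm.
Depth of field = Df − Dn = 341572 − 275502 ≈ 66070 mm ≈ 66.1 m.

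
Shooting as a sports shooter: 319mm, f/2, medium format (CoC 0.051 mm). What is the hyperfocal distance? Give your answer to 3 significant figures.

Hyperfocal distance H = f²/(N·c) + f = 319²/(2 × 0.051) + 319 = 101761/0.102 + 319 ≈ 997975.9 mm ≈ 998 m.

998 m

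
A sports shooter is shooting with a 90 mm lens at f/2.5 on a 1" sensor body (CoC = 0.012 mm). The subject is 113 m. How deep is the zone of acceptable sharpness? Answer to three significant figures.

115 m

Hyperfocal distance H = f²/(N·c) + f = 90²/(2.5 × 0.012) + 90 = 8100/0.03 + 90 ≈ 270090.0 mm ≈ 270.1 m.
Near limit Dn = s·(H − f)/(H + s − 2f) = 113000 × (270090.0 − 90) / (270090.0 + 113000 − 2 × 90) = 113000 × 270000.0 / 382910.0 ≈ 79679 mm.
Far limit Df = s·(H − f)/(H − s) = 113000 × (270090.0 − 90) / (270090.0 − 113000) = 113000 × 270000.0 / 157090.0 ≈ 194220 mm.
Depth of field = Df − Dn = 194220 − 79679 ≈ 114541 mm ≈ 115 m.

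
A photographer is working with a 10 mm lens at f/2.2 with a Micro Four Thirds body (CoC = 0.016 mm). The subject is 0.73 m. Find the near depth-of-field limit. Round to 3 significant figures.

0.582 m

Hyperfocal distance H = f²/(N·c) + f = 10²/(2.2 × 0.016) + 10 = 100/0.0352 + 10 ≈ 2850.9 mm ≈ 2.851 m.
Near limit Dn = s·(H − f)/(H + s − 2f) = 730 × (2850.9 − 10) / (2850.9 + 730 − 2 × 10) = 730 × 2840.9 / 3560.9 ≈ 582.40 mm ≈ 0.582 m.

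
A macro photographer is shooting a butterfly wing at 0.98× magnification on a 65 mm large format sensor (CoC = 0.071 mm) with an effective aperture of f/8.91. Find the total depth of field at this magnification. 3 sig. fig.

1.32 mm

At magnification m, DoF ≈ 2·N_eff·c/m² = 2 × 8.91 × 0.071 / 0.98² = 1.265 / 0.9604 ≈ 1.32 mm.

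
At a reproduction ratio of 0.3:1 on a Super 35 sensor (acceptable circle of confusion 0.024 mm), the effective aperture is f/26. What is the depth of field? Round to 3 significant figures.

13.9 mm

At magnification m, DoF ≈ 2·N_eff·c/m² = 2 × 26 × 0.024 / 0.3² = 1.248 / 0.09 ≈ 13.9 mm.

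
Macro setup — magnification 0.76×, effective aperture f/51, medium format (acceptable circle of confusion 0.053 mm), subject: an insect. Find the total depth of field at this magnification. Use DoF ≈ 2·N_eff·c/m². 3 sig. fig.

9.36 mm

At magnification m, DoF ≈ 2·N_eff·c/m² = 2 × 51 × 0.053 / 0.76² = 5.406 / 0.5776 ≈ 9.36 mm.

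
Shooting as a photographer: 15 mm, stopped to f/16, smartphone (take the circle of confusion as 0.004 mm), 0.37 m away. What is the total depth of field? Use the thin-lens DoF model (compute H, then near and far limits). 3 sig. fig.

75.5 mm

Hyperfocal distance H = f²/(N·c) + f = 15²/(16 × 0.004) + 15 = 225/0.064 + 15 ≈ 3530.6 mm ≈ 3.531 m.
Near limit Dn = s·(H − f)/(H + s − 2f) = 370 × (3530.6 − 15) / (3530.6 + 370 − 2 × 15) = 370 × 3515.6 / 3870.6 ≈ 336.065 mm.
Far limit Df = s·(H − f)/(H − s) = 370 × (3530.6 − 15) / (3530.6 − 370) = 370 × 3515.6 / 3160.6 ≈ 411.558 mm.
Depth of field = Df − Dn = 411.558 − 336.065 ≈ 75.493 mm.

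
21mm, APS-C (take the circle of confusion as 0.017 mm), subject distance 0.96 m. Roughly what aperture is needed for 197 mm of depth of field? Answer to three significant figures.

Write h = H − f = f²/(N·c). The thin-lens limits are Dn = s·h/(h + (s−f)) and Df = s·h/(h − (s−f)), so DoF = Df − Dn = 2·s·(s−f)·h / (h² − (s−f)²).
That is a quadratic in h: DoF·h² − 2·s·(s−f)·h − DoF·(s−f)² = 0 ⇒ h = (s−f)·(s + √(s² + DoF²)) / DoF = 939 × (960 + √(960² + 197²)) / 197 = 939 × (960 + 980.005) / 197 ≈ 9247.0 mm.
Then N = f²/(c·h) = 21² / (0.017 × 9247.0) = 441 / 157.20 ≈ 2.81.

f/2.81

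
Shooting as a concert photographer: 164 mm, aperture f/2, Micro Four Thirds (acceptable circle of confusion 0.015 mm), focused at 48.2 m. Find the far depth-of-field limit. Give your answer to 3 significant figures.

Hyperfocal distance H = f²/(N·c) + f = 164²/(2 × 0.015) + 164 = 26896/0.03 + 164 ≈ 896697.3 mm ≈ 896.7 m.
Far limit Df = s·(H − f)/(H − s) = 48200 × (896697.3 − 164) / (896697.3 − 48200) = 48200 × 896533.3 / 848497.3 ≈ 50929 mm ≈ 50.9 m.

50.9 m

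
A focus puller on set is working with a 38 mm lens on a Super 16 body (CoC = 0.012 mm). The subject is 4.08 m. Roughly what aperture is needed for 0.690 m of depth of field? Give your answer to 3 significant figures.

f/2.50

Write h = H − f = f²/(N·c). The thin-lens limits are Dn = s·h/(h + (s−f)) and Df = s·h/(h − (s−f)), so DoF = Df − Dn = 2·s·(s−f)·h / (h² − (s−f)²).
That is a quadratic in h: DoF·h² − 2·s·(s−f)·h − DoF·(s−f)² = 0 ⇒ h = (s−f)·(s + √(s² + DoF²)) / DoF = 4042 × (4080 + √(4080² + 690²)) / 690 = 4042 × (4080 + 4137.93) / 690 ≈ 48140 mm.
Then N = f²/(c·h) = 38² / (0.012 × 48140) = 1444 / 577.69 ≈ 2.50.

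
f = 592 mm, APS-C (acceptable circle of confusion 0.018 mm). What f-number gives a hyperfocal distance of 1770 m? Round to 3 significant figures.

f/11

Rearrange H = f²/(N·c) + f for N: N = f² / ((H − f)·c).
N = 592² / ((1770000 − 592) × 0.018) = 350464 / 31849 ≈ 11.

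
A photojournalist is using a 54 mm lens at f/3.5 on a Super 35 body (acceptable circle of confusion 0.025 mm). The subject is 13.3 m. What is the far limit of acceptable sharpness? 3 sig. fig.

Hyperfocal distance H = f²/(N·c) + f = 54²/(3.5 × 0.025) + 54 = 2916/0.0875 + 54 ≈ 33379.7 mm ≈ 33.38 m.
Far limit Df = s·(H − f)/(H − s) = 13300 × (33379.7 − 54) / (33379.7 − 13300) = 13300 × 33325.7 / 20079.7 ≈ 22074 mm ≈ 22.1 m.

22.1 m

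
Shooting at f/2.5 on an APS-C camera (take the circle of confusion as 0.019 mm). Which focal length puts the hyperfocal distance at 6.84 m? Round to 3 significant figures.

18.0 mm

From H = f²/(N·c) + f, with f ≪ H: f ≈ √(H·N·c) = √(6840 × 2.5 × 0.019) = √324.90 ≈ 18.02 mm.
The +f correction barely moves this — solving exactly, f² + N·c·f − N·c·H = 0 ⇒ f = (−N·c + √((N·c)² + 4·N·c·H))/2 = (−0.0475 + √1299.6)/2 ≈ 18.001 mm, so f ≈ 18.0 mm.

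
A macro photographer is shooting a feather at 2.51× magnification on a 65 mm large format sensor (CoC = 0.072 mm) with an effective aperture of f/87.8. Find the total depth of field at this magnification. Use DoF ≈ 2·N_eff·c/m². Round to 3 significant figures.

2.01 mm

At magnification m, DoF ≈ 2·N_eff·c/m² = 2 × 87.8 × 0.072 / 2.51² = 12.64 / 6.3 ≈ 2.01 mm.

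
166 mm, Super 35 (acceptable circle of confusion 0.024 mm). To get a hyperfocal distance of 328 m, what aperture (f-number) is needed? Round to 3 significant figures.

Rearrange H = f²/(N·c) + f for N: N = f² / ((H − f)·c).
N = 166² / ((328000 − 166) × 0.024) = 27556 / 7868 ≈ 3.50.

f/3.50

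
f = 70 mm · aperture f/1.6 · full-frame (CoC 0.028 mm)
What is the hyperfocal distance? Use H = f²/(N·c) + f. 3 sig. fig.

109 m

Hyperfocal distance H = f²/(N·c) + f = 70²/(1.6 × 0.028) + 70 = 4900/0.0448 + 70 ≈ 109445.0 mm ≈ 109 m.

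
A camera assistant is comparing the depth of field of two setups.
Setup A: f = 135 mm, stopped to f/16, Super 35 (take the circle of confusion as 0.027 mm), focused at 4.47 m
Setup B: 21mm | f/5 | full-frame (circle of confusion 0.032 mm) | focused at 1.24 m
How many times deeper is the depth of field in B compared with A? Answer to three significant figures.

1.47

Setup A: H = 135²/(16×0.027) + 135 ≈ 42322.5 mm; DoF = Df − Dn = 4981.92 − 4053.48 ≈ 928.44 mm.
Setup B: H = 21²/(5×0.032) + 21 ≈ 2777.2 mm; DoF = Df − Dn = 2223.3 − 859.8 ≈ 1363.5 mm.
Ratio = 1363.5 / 928.44 ≈ 1.47.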